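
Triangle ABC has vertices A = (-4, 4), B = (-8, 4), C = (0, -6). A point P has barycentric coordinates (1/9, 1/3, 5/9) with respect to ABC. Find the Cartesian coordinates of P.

P = (1/9)·A + (1/3)·B + (5/9)·C.
x-coordinate: (1/9)·(-4) + (1/3)·(-8) + (5/9)·0 = -28/9.
y-coordinate: (1/9)·4 + (1/3)·4 + (5/9)·(-6) = -14/9.

(-28/9, -14/9)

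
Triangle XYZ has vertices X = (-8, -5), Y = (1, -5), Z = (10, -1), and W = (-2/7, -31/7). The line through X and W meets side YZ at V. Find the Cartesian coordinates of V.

Barycentric coordinates of W with respect to XYZ: (2/7, 4/7, 1/7).
On side YZ the X-coordinate is zero; dropping W's X-weight 2/7 and renormalizing the remaining 4/7 : 1/7 gives weights 4/5, 1/5 on Y, Z.
V = (4/5)·(1, -5) + (1/5)·(10, -1) = (14/5, -21/5).

(14/5, -21/5)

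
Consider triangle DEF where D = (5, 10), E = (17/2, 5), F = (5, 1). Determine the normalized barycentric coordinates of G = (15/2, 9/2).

(1/14, 5/7, 3/14)

Signed area of the reference triangle: [DEF] = ½·(5·(5−1) + (17/2)·(1−10) + 5·(10−5)) = ½·(20 − 153/2 + 25) = -63/4.
[GEF] = ½·((15/2)·(5−1) + (17/2)·(1−(9/2)) + 5·(9/2−5)) = ½·(30 − 119/4 − 5/2) = -9/8, so the D-coordinate is (-9/8)/(-63/4) = 1/14.
[DGF] = ½·(5·(9/2−1) + (15/2)·(1−10) + 5·(10−(9/2))) = ½·(35/2 − 135/2 + 55/2) = -45/4, so the E-coordinate is 5/7.
[DEG] = ½·(5·(5−(9/2)) + (17/2)·(9/2−10) + (15/2)·(10−5)) = ½·(5/2 − 187/4 + 75/2) = -27/8, so the F-coordinate is 3/14.
Check: 1/14 + 5/7 + 3/14 = 1.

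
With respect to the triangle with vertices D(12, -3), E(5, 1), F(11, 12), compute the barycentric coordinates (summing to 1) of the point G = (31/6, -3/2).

(1/6, 1, -1/6)

Signed area of the reference triangle: [DEF] = ½·(12·(1−12) + 5·(12−(-3)) + 11·(-3−1)) = ½·(-132 + 75 − 44) = -101/2.
[GEF] = ½·((31/6)·(1−12) + 5·(12−(-3/2)) + 11·(-3/2−1)) = ½·(-341/6 + 135/2 − 55/2) = -101/12, so the D-coordinate is (-101/12)/(-101/2) = 1/6.
[DGF] = ½·(12·(-3/2−12) + (31/6)·(12−(-3)) + 11·(-3−(-3/2))) = ½·(-162 + 155/2 − 33/2) = -101/2, so the E-coordinate is 1.
[DEG] = ½·(12·(1−(-3/2)) + 5·(-3/2−(-3)) + (31/6)·(-3−1)) = ½·(30 + 15/2 − 62/3) = 101/12, so the F-coordinate is -1/6.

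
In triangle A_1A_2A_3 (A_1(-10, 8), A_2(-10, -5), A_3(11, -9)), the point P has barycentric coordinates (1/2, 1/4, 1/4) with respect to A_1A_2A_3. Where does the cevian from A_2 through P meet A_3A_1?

Line A_2P meets A_3A_1 where the A_2-coordinate vanishes; zeroing P's A_2-weight and renormalizing leaves A_3, A_1-weights 1/4 : 1/2 → (1/3, 2/3).
So Q = (1/3)·A_3 + (2/3)·A_1 = (-3, 7/3).

(-3, 7/3)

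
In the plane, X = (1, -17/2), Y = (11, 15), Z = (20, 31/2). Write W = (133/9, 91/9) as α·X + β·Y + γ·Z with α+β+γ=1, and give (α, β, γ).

(2/9, 1/9, 2/3)

Signed area of the reference triangle: [XYZ] = ½·(1·(15−(31/2)) + 11·(31/2−(-17/2)) + 20·(-17/2−15)) = ½·(-1/2 + 264 − 470) = -413/4.
[WYZ] = ½·((133/9)·(15−(31/2)) + 11·(31/2−(91/9)) + 20·(91/9−15)) = ½·(-133/18 + 1067/18 − 880/9) = -413/18, so the X-coordinate is (-413/18)/(-413/4) = 2/9.
[XWZ] = ½·(1·(91/9−(31/2)) + (133/9)·(31/2−(-17/2)) + 20·(-17/2−(91/9))) = ½·(-97/18 + 1064/3 − 3350/9) = -413/36, so the Y-coordinate is 1/9.
[XYW] = ½·(1·(15−(91/9)) + 11·(91/9−(-17/2)) + (133/9)·(-17/2−15)) = ½·(44/9 + 3685/18 − 6251/18) = -413/6, so the Z-coordinate is 2/3.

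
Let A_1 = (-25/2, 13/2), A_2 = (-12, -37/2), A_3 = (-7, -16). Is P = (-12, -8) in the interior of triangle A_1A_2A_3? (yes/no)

yes

Barycentric coordinates of P: (42/101, 274/505, 21/505).
The three coordinates are positive, positive, positive; a point is interior exactly when all three are positive.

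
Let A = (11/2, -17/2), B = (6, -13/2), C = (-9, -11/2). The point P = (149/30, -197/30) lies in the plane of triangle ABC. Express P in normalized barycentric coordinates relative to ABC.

(1/15, 13/15, 1/15)

Signed area of the reference triangle: [ABC] = ½·((11/2)·(-13/2−(-11/2)) + 6·(-11/2−(-17/2)) + (-9)·(-17/2−(-13/2))) = ½·(-11/2 + 18 + 18) = 61/4.
[PBC] = ½·((149/30)·(-13/2−(-11/2)) + 6·(-11/2−(-197/30)) + (-9)·(-197/30−(-13/2))) = ½·(-149/30 + 32/5 + 3/5) = 61/60, so the A-coordinate is (61/60)/(61/4) = 1/15.
[APC] = ½·((11/2)·(-197/30−(-11/2)) + (149/30)·(-11/2−(-17/2)) + (-9)·(-17/2−(-197/30))) = ½·(-88/15 + 149/10 + 87/5) = 793/60, so the B-coordinate is 13/15.
[ABP] = ½·((11/2)·(-13/2−(-197/30)) + 6·(-197/30−(-17/2)) + (149/30)·(-17/2−(-13/2))) = ½·(11/30 + 58/5 − 149/15) = 61/60, so the C-coordinate is 1/15.
Check: 1/15 + 13/15 + 1/15 = 1.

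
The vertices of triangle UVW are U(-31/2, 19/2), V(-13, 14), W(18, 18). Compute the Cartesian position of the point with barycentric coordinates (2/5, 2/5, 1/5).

(-39/5, 13)

P = (2/5)·U + (2/5)·V + (1/5)·W.
x-coordinate: (2/5)·(-31/2) + (2/5)·(-13) + (1/5)·18 = -39/5.
y-coordinate: (2/5)·(19/2) + (2/5)·14 + (1/5)·18 = 13.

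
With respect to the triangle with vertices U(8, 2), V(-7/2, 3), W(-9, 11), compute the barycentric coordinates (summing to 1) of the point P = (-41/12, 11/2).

(1/6, 1/2, 1/3)

Signed area of the reference triangle: [UVW] = ½·(8·(3−11) + (-7/2)·(11−2) + (-9)·(2−3)) = ½·(-64 − 63/2 + 9) = -173/4.
[PVW] = ½·((-41/12)·(3−11) + (-7/2)·(11−(11/2)) + (-9)·(11/2−3)) = ½·(82/3 − 77/4 − 45/2) = -173/24, so the U-coordinate is (-173/24)/(-173/4) = 1/6.
[UPW] = ½·(8·(11/2−11) + (-41/12)·(11−2) + (-9)·(2−(11/2))) = ½·(-44 − 123/4 + 63/2) = -173/8, so the V-coordinate is 1/2.
[UVP] = ½·(8·(3−(11/2)) + (-7/2)·(11/2−2) + (-41/12)·(2−3)) = ½·(-20 − 49/4 + 41/12) = -173/12, so the W-coordinate is 1/3.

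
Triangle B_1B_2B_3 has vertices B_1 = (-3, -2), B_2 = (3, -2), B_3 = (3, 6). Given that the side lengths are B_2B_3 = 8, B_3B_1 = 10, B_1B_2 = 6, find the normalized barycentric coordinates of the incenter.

(1/3, 5/12, 1/4)

The incenter has barycentric coordinates proportional to the opposite side lengths: (8 : 10 : 6).
Normalizing by 8+10+6 = 24 gives (1/3, 5/12, 1/4).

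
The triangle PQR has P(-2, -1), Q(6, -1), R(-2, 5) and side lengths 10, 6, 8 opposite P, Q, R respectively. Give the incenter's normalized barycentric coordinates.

The incenter has barycentric coordinates proportional to the opposite side lengths: (10 : 6 : 8).
Normalizing by 10+6+8 = 24 gives (5/12, 1/4, 1/3).

(5/12, 1/4, 1/3)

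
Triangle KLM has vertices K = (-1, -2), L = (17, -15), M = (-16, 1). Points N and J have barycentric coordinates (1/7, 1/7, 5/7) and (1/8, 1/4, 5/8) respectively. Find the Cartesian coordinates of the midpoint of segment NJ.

(-841/112, -285/112)

Barycentric coordinates of the midpoint are the average: (15/112, 11/56, 75/112).
Converting: (15/112)·K + (11/56)·L + (75/112)·M = (-841/112, -285/112).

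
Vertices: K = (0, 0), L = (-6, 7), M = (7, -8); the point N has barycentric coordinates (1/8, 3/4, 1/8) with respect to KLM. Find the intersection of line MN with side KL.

(-36/7, 6)

Line MN meets KL where the M-coordinate vanishes; zeroing N's M-weight and renormalizing leaves K, L-weights 1/8 : 3/4 → (1/7, 6/7).
So J = (1/7)·K + (6/7)·L = (-36/7, 6).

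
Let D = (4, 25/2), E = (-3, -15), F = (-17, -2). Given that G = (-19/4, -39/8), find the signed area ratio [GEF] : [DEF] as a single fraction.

[DEF] = ½·(4·(-15−(-2)) + (-3)·(-2−(25/2)) + (-17)·(25/2−(-15))) = ½·(-52 + 87/2 − 935/2) = -238.
[GEF] = ½·((-19/4)·(-15−(-2)) + (-3)·(-2−(-39/8)) + (-17)·(-39/8−(-15))) = ½·(247/4 − 69/8 − 1377/8) = -119/2, so the ratio is (-119/2)/(-238) = 1/4.

1/4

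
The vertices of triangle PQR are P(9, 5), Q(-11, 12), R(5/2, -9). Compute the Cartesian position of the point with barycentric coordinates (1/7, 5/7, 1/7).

S = (1/7)·P + (5/7)·Q + (1/7)·R.
x-coordinate: (1/7)·9 + (5/7)·(-11) + (1/7)·(5/2) = -87/14.
y-coordinate: (1/7)·5 + (5/7)·12 + (1/7)·(-9) = 8.

(-87/14, 8)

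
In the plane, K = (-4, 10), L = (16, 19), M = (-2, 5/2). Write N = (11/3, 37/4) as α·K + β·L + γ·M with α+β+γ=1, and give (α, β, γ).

Signed area of the reference triangle: [KLM] = ½·((-4)·(19−(5/2)) + 16·(5/2−10) + (-2)·(10−19)) = ½·(-66 − 120 + 18) = -84.
[NLM] = ½·((11/3)·(19−(5/2)) + 16·(5/2−(37/4)) + (-2)·(37/4−19)) = ½·(121/2 − 108 + 39/2) = -14, so the K-coordinate is (-14)/(-84) = 1/6.
[KNM] = ½·((-4)·(37/4−(5/2)) + (11/3)·(5/2−10) + (-2)·(10−(37/4))) = ½·(-27 − 55/2 − 3/2) = -28, so the L-coordinate is 1/3.
[KLN] = ½·((-4)·(19−(37/4)) + 16·(37/4−10) + (11/3)·(10−19)) = ½·(-39 − 12 − 33) = -42, so the M-coordinate is 1/2.
Check: 1/6 + 1/3 + 1/2 = 1.

(1/6, 1/3, 1/2)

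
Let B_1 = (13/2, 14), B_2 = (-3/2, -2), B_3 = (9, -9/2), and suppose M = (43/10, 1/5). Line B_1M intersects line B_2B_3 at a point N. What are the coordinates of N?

Barycentric coordinates of M with respect to B_1B_2B_3: (1/5, 2/5, 2/5).
On side B_2B_3 the B_1-coordinate is zero; dropping M's B_1-weight 1/5 and renormalizing the remaining 2/5 : 2/5 gives weights 1/2, 1/2 on B_2, B_3.
N = (1/2)·(-3/2, -2) + (1/2)·(9, -9/2) = (15/4, -13/4).

(15/4, -13/4)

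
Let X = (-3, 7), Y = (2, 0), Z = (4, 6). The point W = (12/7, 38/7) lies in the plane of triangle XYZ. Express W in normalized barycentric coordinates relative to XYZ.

(2/7, 1/7, 4/7)

Signed area of the reference triangle: [XYZ] = ½·((-3)·(0−6) + 2·(6−7) + 4·(7−0)) = ½·(18 − 2 + 28) = 22.
[WYZ] = ½·((12/7)·(0−6) + 2·(6−(38/7)) + 4·(38/7−0)) = ½·(-72/7 + 8/7 + 152/7) = 44/7, so the X-coordinate is (44/7)/22 = 2/7.
[XWZ] = ½·((-3)·(38/7−6) + (12/7)·(6−7) + 4·(7−(38/7))) = ½·(12/7 − 12/7 + 44/7) = 22/7, so the Y-coordinate is 1/7.
[XYW] = ½·((-3)·(0−(38/7)) + 2·(38/7−7) + (12/7)·(7−0)) = ½·(114/7 − 22/7 + 12) = 88/7, so the Z-coordinate is 4/7.
Check: 2/7 + 1/7 + 4/7 = 1.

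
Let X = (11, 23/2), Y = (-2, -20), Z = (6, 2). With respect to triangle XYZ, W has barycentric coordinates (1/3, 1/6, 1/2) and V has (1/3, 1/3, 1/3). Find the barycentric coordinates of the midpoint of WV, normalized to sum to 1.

(1/3, 1/4, 5/12)

Since both coordinate triples sum to 1, the midpoint's barycentrics are the componentwise average.
(1/3+1/3)/2 = 1/3; similarly 1/4 and 5/12.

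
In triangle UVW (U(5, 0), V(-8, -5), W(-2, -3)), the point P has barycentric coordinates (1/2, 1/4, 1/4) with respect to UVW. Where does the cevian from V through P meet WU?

Line VP meets WU where the V-coordinate vanishes; zeroing P's V-weight and renormalizing leaves W, U-weights 1/4 : 1/2 → (1/3, 2/3).
So Q = (1/3)·W + (2/3)·U = (8/3, -1).

(8/3, -1)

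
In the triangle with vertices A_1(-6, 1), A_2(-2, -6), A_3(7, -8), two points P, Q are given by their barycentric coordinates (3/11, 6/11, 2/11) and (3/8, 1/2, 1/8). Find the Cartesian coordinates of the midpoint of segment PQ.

Barycentric coordinates of the midpoint are the average: (57/176, 23/44, 27/176).
Converting: (57/176)·A_1 + (23/44)·A_2 + (27/176)·A_3 = (-337/176, -711/176).

(-337/176, -711/176)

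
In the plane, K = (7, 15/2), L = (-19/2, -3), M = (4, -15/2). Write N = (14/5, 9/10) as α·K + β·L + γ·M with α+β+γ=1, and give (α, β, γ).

(1/2, 1/5, 3/10)

Signed area of the reference triangle: [KLM] = ½·(7·(-3−(-15/2)) + (-19/2)·(-15/2−(15/2)) + 4·(15/2−(-3))) = ½·(63/2 + 285/2 + 42) = 108.
[NLM] = ½·((14/5)·(-3−(-15/2)) + (-19/2)·(-15/2−(9/10)) + 4·(9/10−(-3))) = ½·(63/5 + 399/5 + 78/5) = 54, so the K-coordinate is 54/108 = 1/2.
[KNM] = ½·(7·(9/10−(-15/2)) + (14/5)·(-15/2−(15/2)) + 4·(15/2−(9/10))) = ½·(294/5 − 42 + 132/5) = 108/5, so the L-coordinate is 1/5.
[KLN] = ½·(7·(-3−(9/10)) + (-19/2)·(9/10−(15/2)) + (14/5)·(15/2−(-3))) = ½·(-273/10 + 627/10 + 147/5) = 162/5, so the M-coordinate is 3/10.
Check: 1/2 + 1/5 + 3/10 = 1.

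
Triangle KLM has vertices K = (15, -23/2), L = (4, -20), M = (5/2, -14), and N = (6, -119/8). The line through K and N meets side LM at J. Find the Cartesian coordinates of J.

Barycentric coordinates of N with respect to KLM: (1/4, 1/4, 1/2).
On side LM the K-coordinate is zero; dropping N's K-weight 1/4 and renormalizing the remaining 1/4 : 1/2 gives weights 1/3, 2/3 on L, M.
J = (1/3)·(4, -20) + (2/3)·(5/2, -14) = (3, -16).

(3, -16)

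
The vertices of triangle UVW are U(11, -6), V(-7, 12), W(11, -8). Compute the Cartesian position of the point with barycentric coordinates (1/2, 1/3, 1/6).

(5, -1/3)

P = (1/2)·U + (1/3)·V + (1/6)·W.
x-coordinate: (1/2)·11 + (1/3)·(-7) + (1/6)·11 = 5.
y-coordinate: (1/2)·(-6) + (1/3)·12 + (1/6)·(-8) = -1/3.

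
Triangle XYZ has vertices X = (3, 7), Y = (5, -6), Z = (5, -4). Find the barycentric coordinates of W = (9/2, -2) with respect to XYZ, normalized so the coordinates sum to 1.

Signed area of the reference triangle: [XYZ] = ½·(3·(-6−(-4)) + 5·(-4−7) + 5·(7−(-6))) = ½·(-6 − 55 + 65) = 2.
[WYZ] = ½·((9/2)·(-6−(-4)) + 5·(-4−(-2)) + 5·(-2−(-6))) = ½·(-9 − 10 + 20) = 1/2, so the X-coordinate is (1/2)/2 = 1/4.
[XWZ] = ½·(3·(-2−(-4)) + (9/2)·(-4−7) + 5·(7−(-2))) = ½·(6 − 99/2 + 45) = 3/4, so the Y-coordinate is 3/8.
[XYW] = ½·(3·(-6−(-2)) + 5·(-2−7) + (9/2)·(7−(-6))) = ½·(-12 − 45 + 117/2) = 3/4, so the Z-coordinate is 3/8.

(1/4, 3/8, 3/8)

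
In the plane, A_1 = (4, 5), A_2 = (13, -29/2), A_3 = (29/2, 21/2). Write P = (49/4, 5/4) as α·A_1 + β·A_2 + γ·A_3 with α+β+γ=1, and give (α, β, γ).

Signed area of the reference triangle: [A_1A_2A_3] = ½·(4·(-29/2−(21/2)) + 13·(21/2−5) + (29/2)·(5−(-29/2))) = ½·(-100 + 143/2 + 1131/4) = 1017/8.
[PA_2A_3] = ½·((49/4)·(-29/2−(21/2)) + 13·(21/2−(5/4)) + (29/2)·(5/4−(-29/2))) = ½·(-1225/4 + 481/4 + 1827/8) = 339/16, so the A_1-coordinate is (339/16)/(1017/8) = 1/6.
[A_1PA_3] = ½·(4·(5/4−(21/2)) + (49/4)·(21/2−5) + (29/2)·(5−(5/4))) = ½·(-37 + 539/8 + 435/8) = 339/8, so the A_2-coordinate is 1/3.
[A_1A_2P] = ½·(4·(-29/2−(5/4)) + 13·(5/4−5) + (49/4)·(5−(-29/2))) = ½·(-63 − 195/4 + 1911/8) = 1017/16, so the A_3-coordinate is 1/2.

(1/6, 1/3, 1/2)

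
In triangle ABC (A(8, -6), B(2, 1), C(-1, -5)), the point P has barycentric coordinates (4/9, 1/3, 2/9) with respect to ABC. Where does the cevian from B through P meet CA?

Line BP meets CA where the B-coordinate vanishes; zeroing P's B-weight and renormalizing leaves C, A-weights 2/9 : 4/9 → (1/3, 2/3).
So Q = (1/3)·C + (2/3)·A = (5, -17/3).

(5, -17/3)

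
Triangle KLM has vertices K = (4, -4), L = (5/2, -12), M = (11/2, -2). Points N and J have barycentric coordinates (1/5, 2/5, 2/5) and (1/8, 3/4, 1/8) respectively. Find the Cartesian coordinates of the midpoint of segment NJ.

Barycentric coordinates of the midpoint are the average: (13/80, 23/40, 21/80).
Converting: (13/80)·K + (23/40)·L + (21/80)·M = (113/32, -323/40).

(113/32, -323/40)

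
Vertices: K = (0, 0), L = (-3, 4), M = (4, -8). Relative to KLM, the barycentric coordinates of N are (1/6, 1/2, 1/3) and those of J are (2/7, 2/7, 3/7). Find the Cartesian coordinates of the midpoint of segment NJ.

(29/84, -31/21)

Barycentric coordinates of the midpoint are the average: (19/84, 11/28, 8/21).
Converting: (19/84)·K + (11/28)·L + (8/21)·M = (29/84, -31/21).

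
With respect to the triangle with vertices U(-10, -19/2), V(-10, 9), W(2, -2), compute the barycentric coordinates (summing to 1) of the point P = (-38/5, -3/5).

Signed area of the reference triangle: [UVW] = ½·((-10)·(9−(-2)) + (-10)·(-2−(-19/2)) + 2·(-19/2−9)) = ½·(-110 − 75 − 37) = -111.
[PVW] = ½·((-38/5)·(9−(-2)) + (-10)·(-2−(-3/5)) + 2·(-3/5−9)) = ½·(-418/5 + 14 − 96/5) = -222/5, so the U-coordinate is (-222/5)/(-111) = 2/5.
[UPW] = ½·((-10)·(-3/5−(-2)) + (-38/5)·(-2−(-19/2)) + 2·(-19/2−(-3/5))) = ½·(-14 − 57 − 89/5) = -222/5, so the V-coordinate is 2/5.
[UVP] = ½·((-10)·(9−(-3/5)) + (-10)·(-3/5−(-19/2)) + (-38/5)·(-19/2−9)) = ½·(-96 − 89 + 703/5) = -111/5, so the W-coordinate is 1/5.
Check: 2/5 + 2/5 + 1/5 = 1.

(2/5, 2/5, 1/5)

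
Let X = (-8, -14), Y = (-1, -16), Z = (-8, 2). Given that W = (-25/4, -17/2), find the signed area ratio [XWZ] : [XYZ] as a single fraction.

1/4

[XYZ] = ½·((-8)·(-16−2) + (-1)·(2−(-14)) + (-8)·(-14−(-16))) = ½·(144 − 16 − 16) = 56.
[XWZ] = ½·((-8)·(-17/2−2) + (-25/4)·(2−(-14)) + (-8)·(-14−(-17/2))) = ½·(84 − 100 + 44) = 14, so the ratio is 14/56 = 1/4.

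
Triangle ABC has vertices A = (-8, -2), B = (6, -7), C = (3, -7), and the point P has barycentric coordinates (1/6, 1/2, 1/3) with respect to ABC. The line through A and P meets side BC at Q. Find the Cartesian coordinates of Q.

Line AP meets BC where the A-coordinate vanishes; zeroing P's A-weight and renormalizing leaves B, C-weights 1/2 : 1/3 → (3/5, 2/5).
So Q = (3/5)·B + (2/5)·C = (24/5, -7).

(24/5, -7)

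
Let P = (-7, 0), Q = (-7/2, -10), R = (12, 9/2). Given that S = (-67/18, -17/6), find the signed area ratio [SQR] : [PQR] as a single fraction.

[PQR] = ½·((-7)·(-10−(9/2)) + (-7/2)·(9/2−0) + 12·(0−(-10))) = ½·(203/2 − 63/4 + 120) = 823/8.
[SQR] = ½·((-67/18)·(-10−(9/2)) + (-7/2)·(9/2−(-17/6)) + 12·(-17/6−(-10))) = ½·(1943/36 − 77/3 + 86) = 4115/72, so the ratio is (4115/72)/(823/8) = 5/9.

5/9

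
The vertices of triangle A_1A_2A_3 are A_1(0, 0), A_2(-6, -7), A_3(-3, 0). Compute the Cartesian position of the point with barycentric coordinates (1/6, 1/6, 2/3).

(-3, -7/6)

P = (1/6)·A_1 + (1/6)·A_2 + (2/3)·A_3.
x-coordinate: (1/6)·0 + (1/6)·(-6) + (2/3)·(-3) = -3.
y-coordinate: (1/6)·0 + (1/6)·(-7) + (2/3)·0 = -7/6.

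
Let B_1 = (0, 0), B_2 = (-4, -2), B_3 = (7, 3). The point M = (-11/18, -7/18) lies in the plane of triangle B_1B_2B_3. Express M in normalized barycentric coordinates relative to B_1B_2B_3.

Signed area of the reference triangle: [B_1B_2B_3] = ½·(0·(-2−3) + (-4)·(3−0) + 7·(0−(-2))) = ½·(0 − 12 + 14) = 1.
[MB_2B_3] = ½·((-11/18)·(-2−3) + (-4)·(3−(-7/18)) + 7·(-7/18−(-2))) = ½·(55/18 − 122/9 + 203/18) = 7/18, so the B_1-coordinate is (7/18)/1 = 7/18.
[B_1MB_3] = ½·(0·(-7/18−3) + (-11/18)·(3−0) + 7·(0−(-7/18))) = ½·(0 − 11/6 + 49/18) = 4/9, so the B_2-coordinate is 4/9.
[B_1B_2M] = ½·(0·(-2−(-7/18)) + (-4)·(-7/18−0) + (-11/18)·(0−(-2))) = ½·(0 + 14/9 − 11/9) = 1/6, so the B_3-coordinate is 1/6.

(7/18, 4/9, 1/6)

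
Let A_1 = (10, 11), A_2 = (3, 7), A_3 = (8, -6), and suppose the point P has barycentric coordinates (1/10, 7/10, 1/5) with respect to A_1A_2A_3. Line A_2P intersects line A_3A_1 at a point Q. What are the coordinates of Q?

Line A_2P meets A_3A_1 where the A_2-coordinate vanishes; zeroing P's A_2-weight and renormalizing leaves A_3, A_1-weights 1/5 : 1/10 → (2/3, 1/3).
So Q = (2/3)·A_3 + (1/3)·A_1 = (26/3, -1/3).

(26/3, -1/3)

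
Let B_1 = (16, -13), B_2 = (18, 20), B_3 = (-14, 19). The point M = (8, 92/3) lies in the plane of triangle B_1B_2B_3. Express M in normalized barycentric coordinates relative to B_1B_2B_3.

(-1/3, 1, 1/3)

Signed area of the reference triangle: [B_1B_2B_3] = ½·(16·(20−19) + 18·(19−(-13)) + (-14)·(-13−20)) = ½·(16 + 576 + 462) = 527.
[MB_2B_3] = ½·(8·(20−19) + 18·(19−(92/3)) + (-14)·(92/3−20)) = ½·(8 − 210 − 448/3) = -527/3, so the B_1-coordinate is (-527/3)/527 = -1/3.
[B_1MB_3] = ½·(16·(92/3−19) + 8·(19−(-13)) + (-14)·(-13−(92/3))) = ½·(560/3 + 256 + 1834/3) = 527, so the B_2-coordinate is 1.
[B_1B_2M] = ½·(16·(20−(92/3)) + 18·(92/3−(-13)) + 8·(-13−20)) = ½·(-512/3 + 786 − 264) = 527/3, so the B_3-coordinate is 1/3.
Check: -1/3 + 1 + 1/3 = 1.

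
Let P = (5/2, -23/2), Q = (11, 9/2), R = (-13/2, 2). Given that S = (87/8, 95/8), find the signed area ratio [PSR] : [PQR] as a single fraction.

[PQR] = ½·((5/2)·(9/2−2) + 11·(2−(-23/2)) + (-13/2)·(-23/2−(9/2))) = ½·(25/4 + 297/2 + 104) = 1035/8.
[PSR] = ½·((5/2)·(95/8−2) + (87/8)·(2−(-23/2)) + (-13/2)·(-23/2−(95/8))) = ½·(395/16 + 2349/16 + 2431/16) = 5175/32, so the ratio is (5175/32)/(1035/8) = 5/4.

5/4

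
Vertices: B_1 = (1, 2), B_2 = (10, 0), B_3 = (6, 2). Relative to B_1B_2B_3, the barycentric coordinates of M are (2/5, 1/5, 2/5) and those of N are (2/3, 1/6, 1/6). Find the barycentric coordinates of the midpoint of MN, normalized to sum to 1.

Since both coordinate triples sum to 1, the midpoint's barycentrics are the componentwise average.
(2/5+2/3)/2 = 8/15; similarly 11/60 and 17/60.

(8/15, 11/60, 17/60)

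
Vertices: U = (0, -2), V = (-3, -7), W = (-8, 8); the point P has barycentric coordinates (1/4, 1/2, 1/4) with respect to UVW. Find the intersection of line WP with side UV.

(-2, -16/3)

Line WP meets UV where the W-coordinate vanishes; zeroing P's W-weight and renormalizing leaves U, V-weights 1/4 : 1/2 → (1/3, 2/3).
So Q = (1/3)·U + (2/3)·V = (-2, -16/3).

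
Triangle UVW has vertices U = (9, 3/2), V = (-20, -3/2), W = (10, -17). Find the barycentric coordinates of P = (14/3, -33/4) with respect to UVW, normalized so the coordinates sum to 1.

Signed area of the reference triangle: [UVW] = ½·(9·(-3/2−(-17)) + (-20)·(-17−(3/2)) + 10·(3/2−(-3/2))) = ½·(279/2 + 370 + 30) = 1079/4.
[PVW] = ½·((14/3)·(-3/2−(-17)) + (-20)·(-17−(-33/4)) + 10·(-33/4−(-3/2))) = ½·(217/3 + 175 − 135/2) = 1079/12, so the U-coordinate is (1079/12)/(1079/4) = 1/3.
[UPW] = ½·(9·(-33/4−(-17)) + (14/3)·(-17−(3/2)) + 10·(3/2−(-33/4))) = ½·(315/4 − 259/3 + 195/2) = 1079/24, so the V-coordinate is 1/6.
[UVP] = ½·(9·(-3/2−(-33/4)) + (-20)·(-33/4−(3/2)) + (14/3)·(3/2−(-3/2))) = ½·(243/4 + 195 + 14) = 1079/8, so the W-coordinate is 1/2.

(1/3, 1/6, 1/2)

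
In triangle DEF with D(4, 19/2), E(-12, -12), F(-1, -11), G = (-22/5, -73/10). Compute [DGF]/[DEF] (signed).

[DEF] = ½·(4·(-12−(-11)) + (-12)·(-11−(19/2)) + (-1)·(19/2−(-12))) = ½·(-4 + 246 − 43/2) = 441/4.
[DGF] = ½·(4·(-73/10−(-11)) + (-22/5)·(-11−(19/2)) + (-1)·(19/2−(-73/10))) = ½·(74/5 + 451/5 − 84/5) = 441/10, so the ratio is (441/10)/(441/4) = 2/5.

2/5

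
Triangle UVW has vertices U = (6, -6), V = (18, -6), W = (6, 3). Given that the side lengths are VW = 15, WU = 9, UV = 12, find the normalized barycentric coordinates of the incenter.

(5/12, 1/4, 1/3)

The incenter has barycentric coordinates proportional to the opposite side lengths: (15 : 9 : 12).
Normalizing by 15+9+12 = 36 gives (5/12, 1/4, 1/3).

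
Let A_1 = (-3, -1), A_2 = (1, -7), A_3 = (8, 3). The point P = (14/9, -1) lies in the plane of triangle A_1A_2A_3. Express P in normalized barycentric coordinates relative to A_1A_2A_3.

(4/9, 2/9, 1/3)

Signed area of the reference triangle: [A_1A_2A_3] = ½·((-3)·(-7−3) + 1·(3−(-1)) + 8·(-1−(-7))) = ½·(30 + 4 + 48) = 41.
[PA_2A_3] = ½·((14/9)·(-7−3) + 1·(3−(-1)) + 8·(-1−(-7))) = ½·(-140/9 + 4 + 48) = 164/9, so the A_1-coordinate is (164/9)/41 = 4/9.
[A_1PA_3] = ½·((-3)·(-1−3) + (14/9)·(3−(-1)) + 8·(-1−(-1))) = ½·(12 + 56/9 + 0) = 82/9, so the A_2-coordinate is 2/9.
[A_1A_2P] = ½·((-3)·(-7−(-1)) + 1·(-1−(-1)) + (14/9)·(-1−(-7))) = ½·(18 + 0 + 28/3) = 41/3, so the A_3-coordinate is 1/3.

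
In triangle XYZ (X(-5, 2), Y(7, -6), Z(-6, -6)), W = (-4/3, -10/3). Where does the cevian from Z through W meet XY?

Barycentric coordinates of W with respect to XYZ: (1/3, 1/3, 1/3).
On side XY the Z-coordinate is zero; dropping W's Z-weight 1/3 and renormalizing the remaining 1/3 : 1/3 gives weights 1/2, 1/2 on X, Y.
V = (1/2)·(-5, 2) + (1/2)·(7, -6) = (1, -2).

(1, -2)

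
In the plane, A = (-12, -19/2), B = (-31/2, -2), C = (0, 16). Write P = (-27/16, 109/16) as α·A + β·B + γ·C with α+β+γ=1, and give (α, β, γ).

Signed area of the reference triangle: [ABC] = ½·((-12)·(-2−16) + (-31/2)·(16−(-19/2)) + 0·(-19/2−(-2))) = ½·(216 − 1581/4 + 0) = -717/8.
[PBC] = ½·((-27/16)·(-2−16) + (-31/2)·(16−(109/16)) + 0·(109/16−(-2))) = ½·(243/8 − 4557/32 + 0) = -3585/64, so the A-coordinate is (-3585/64)/(-717/8) = 5/8.
[APC] = ½·((-12)·(109/16−16) + (-27/16)·(16−(-19/2)) + 0·(-19/2−(109/16))) = ½·(441/4 − 1377/32 + 0) = 2151/64, so the B-coordinate is -3/8.
[ABP] = ½·((-12)·(-2−(109/16)) + (-31/2)·(109/16−(-19/2)) + (-27/16)·(-19/2−(-2))) = ½·(423/4 − 8091/32 + 405/32) = -2151/32, so the C-coordinate is 3/4.

(5/8, -3/8, 3/4)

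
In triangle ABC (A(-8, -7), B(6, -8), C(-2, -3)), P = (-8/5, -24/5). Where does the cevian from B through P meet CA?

Barycentric coordinates of P with respect to ABC: (1/5, 1/5, 3/5).
On side CA the B-coordinate is zero; dropping P's B-weight 1/5 and renormalizing the remaining 3/5 : 1/5 gives weights 3/4, 1/4 on C, A.
Q = (3/4)·(-2, -3) + (1/4)·(-8, -7) = (-7/2, -4).

(-7/2, -4)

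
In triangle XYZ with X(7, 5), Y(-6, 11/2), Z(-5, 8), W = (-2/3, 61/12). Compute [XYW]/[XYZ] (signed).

-1/12

[XYZ] = ½·(7·(11/2−8) + (-6)·(8−5) + (-5)·(5−(11/2))) = ½·(-35/2 − 18 + 5/2) = -33/2.
[XYW] = ½·(7·(11/2−(61/12)) + (-6)·(61/12−5) + (-2/3)·(5−(11/2))) = ½·(35/12 − 1/2 + 1/3) = 11/8, so the ratio is (11/8)/(-33/2) = -1/12.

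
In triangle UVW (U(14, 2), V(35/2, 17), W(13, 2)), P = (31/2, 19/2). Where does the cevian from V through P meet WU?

Barycentric coordinates of P with respect to UVW: (1/4, 1/2, 1/4).
On side WU the V-coordinate is zero; dropping P's V-weight 1/2 and renormalizing the remaining 1/4 : 1/4 gives weights 1/2, 1/2 on W, U.
Q = (1/2)·(13, 2) + (1/2)·(14, 2) = (27/2, 2).

(27/2, 2)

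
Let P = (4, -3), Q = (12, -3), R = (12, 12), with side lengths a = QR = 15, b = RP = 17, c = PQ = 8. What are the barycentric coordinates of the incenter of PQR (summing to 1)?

(3/8, 17/40, 1/5)

The incenter has barycentric coordinates proportional to the opposite side lengths: (15 : 17 : 8).
Normalizing by 15+17+8 = 40 gives (3/8, 17/40, 1/5).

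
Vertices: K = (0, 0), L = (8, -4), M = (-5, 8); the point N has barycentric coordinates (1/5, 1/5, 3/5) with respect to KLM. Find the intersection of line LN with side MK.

(-15/4, 6)

Line LN meets MK where the L-coordinate vanishes; zeroing N's L-weight and renormalizing leaves M, K-weights 3/5 : 1/5 → (3/4, 1/4).
So J = (3/4)·M + (1/4)·K = (-15/4, 6).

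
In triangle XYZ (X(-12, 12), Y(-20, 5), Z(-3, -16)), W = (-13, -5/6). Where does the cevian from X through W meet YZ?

Barycentric coordinates of W with respect to XYZ: (1/6, 1/2, 1/3).
On side YZ the X-coordinate is zero; dropping W's X-weight 1/6 and renormalizing the remaining 1/2 : 1/3 gives weights 3/5, 2/5 on Y, Z.
V = (3/5)·(-20, 5) + (2/5)·(-3, -16) = (-66/5, -17/5).

(-66/5, -17/5)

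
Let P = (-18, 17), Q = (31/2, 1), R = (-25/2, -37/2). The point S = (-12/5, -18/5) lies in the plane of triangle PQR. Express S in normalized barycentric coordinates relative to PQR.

(1/5, 2/5, 2/5)

Signed area of the reference triangle: [PQR] = ½·((-18)·(1−(-37/2)) + (31/2)·(-37/2−17) + (-25/2)·(17−1)) = ½·(-351 − 2201/4 − 200) = -4405/8.
[SQR] = ½·((-12/5)·(1−(-37/2)) + (31/2)·(-37/2−(-18/5)) + (-25/2)·(-18/5−1)) = ½·(-234/5 − 4619/20 + 115/2) = -881/8, so the P-coordinate is (-881/8)/(-4405/8) = 1/5.
[PSR] = ½·((-18)·(-18/5−(-37/2)) + (-12/5)·(-37/2−17) + (-25/2)·(17−(-18/5))) = ½·(-1341/5 + 426/5 − 515/2) = -881/4, so the Q-coordinate is 2/5.
[PQS] = ½·((-18)·(1−(-18/5)) + (31/2)·(-18/5−17) + (-12/5)·(17−1)) = ½·(-414/5 − 3193/10 − 192/5) = -881/4, so the R-coordinate is 2/5.
Check: 1/5 + 2/5 + 2/5 = 1.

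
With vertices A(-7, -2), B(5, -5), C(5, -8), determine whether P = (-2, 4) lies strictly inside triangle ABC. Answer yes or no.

Barycentric coordinates of P: (7/12, 17/6, -29/12).
The three coordinates are positive, positive, negative; a point is interior exactly when all three are positive.

no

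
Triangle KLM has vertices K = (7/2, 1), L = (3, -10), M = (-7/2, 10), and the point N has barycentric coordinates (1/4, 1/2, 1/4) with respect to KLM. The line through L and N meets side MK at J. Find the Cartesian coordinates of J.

Line LN meets MK where the L-coordinate vanishes; zeroing N's L-weight and renormalizing leaves M, K-weights 1/4 : 1/4 → (1/2, 1/2).
So J = (1/2)·M + (1/2)·K = (0, 11/2).

(0, 11/2)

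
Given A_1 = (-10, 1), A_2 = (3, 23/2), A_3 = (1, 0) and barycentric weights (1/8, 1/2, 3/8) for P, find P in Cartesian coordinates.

P = (1/8)·A_1 + (1/2)·A_2 + (3/8)·A_3.
x-coordinate: (1/8)·(-10) + (1/2)·3 + (3/8)·1 = 5/8.
y-coordinate: (1/8)·1 + (1/2)·(23/2) + (3/8)·0 = 47/8.

(5/8, 47/8)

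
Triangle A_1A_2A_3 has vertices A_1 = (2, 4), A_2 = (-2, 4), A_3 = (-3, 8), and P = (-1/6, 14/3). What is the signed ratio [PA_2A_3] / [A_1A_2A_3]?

1/2

[A_1A_2A_3] = ½·(2·(4−8) + (-2)·(8−4) + (-3)·(4−4)) = ½·(-8 − 8 + 0) = -8.
[PA_2A_3] = ½·((-1/6)·(4−8) + (-2)·(8−(14/3)) + (-3)·(14/3−4)) = ½·(2/3 − 20/3 − 2) = -4, so the ratio is (-4)/(-8) = 1/2.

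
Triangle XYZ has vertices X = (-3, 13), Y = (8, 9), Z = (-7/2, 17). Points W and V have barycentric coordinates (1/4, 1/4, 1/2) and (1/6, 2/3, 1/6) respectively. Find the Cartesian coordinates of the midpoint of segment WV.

Barycentric coordinates of the midpoint are the average: (5/24, 11/24, 1/3).
Converting: (5/24)·X + (11/24)·Y + (1/3)·Z = (15/8, 25/2).

(15/8, 25/2)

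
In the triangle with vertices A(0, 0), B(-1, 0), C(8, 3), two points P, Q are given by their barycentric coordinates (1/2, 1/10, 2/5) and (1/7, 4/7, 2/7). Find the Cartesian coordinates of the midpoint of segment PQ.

(337/140, 36/35)

Barycentric coordinates of the midpoint are the average: (9/28, 47/140, 12/35).
Converting: (9/28)·A + (47/140)·B + (12/35)·C = (337/140, 36/35).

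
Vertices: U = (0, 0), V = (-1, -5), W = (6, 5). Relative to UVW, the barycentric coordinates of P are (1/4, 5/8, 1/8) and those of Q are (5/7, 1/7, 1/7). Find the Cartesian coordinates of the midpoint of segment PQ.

Barycentric coordinates of the midpoint are the average: (27/56, 43/112, 15/112).
Converting: (27/56)·U + (43/112)·V + (15/112)·W = (47/112, -5/4).

(47/112, -5/4)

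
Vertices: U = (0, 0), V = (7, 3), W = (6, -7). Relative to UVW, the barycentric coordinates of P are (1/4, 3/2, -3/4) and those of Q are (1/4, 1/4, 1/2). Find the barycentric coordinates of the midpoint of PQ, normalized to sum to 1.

Since both coordinate triples sum to 1, the midpoint's barycentrics are the componentwise average.
(1/4+1/4)/2 = 1/4; similarly 7/8 and -1/8.

(1/4, 7/8, -1/8)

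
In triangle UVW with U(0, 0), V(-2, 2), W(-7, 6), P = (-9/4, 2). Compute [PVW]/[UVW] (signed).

1/2

[UVW] = ½·(0·(2−6) + (-2)·(6−0) + (-7)·(0−2)) = ½·(0 − 12 + 14) = 1.
[PVW] = ½·((-9/4)·(2−6) + (-2)·(6−2) + (-7)·(2−2)) = ½·(9 − 8 + 0) = 1/2, so the ratio is (1/2)/1 = 1/2.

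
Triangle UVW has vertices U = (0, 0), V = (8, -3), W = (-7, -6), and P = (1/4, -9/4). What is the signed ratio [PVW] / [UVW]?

1/2

[UVW] = ½·(0·(-3−(-6)) + 8·(-6−0) + (-7)·(0−(-3))) = ½·(0 − 48 − 21) = -69/2.
[PVW] = ½·((1/4)·(-3−(-6)) + 8·(-6−(-9/4)) + (-7)·(-9/4−(-3))) = ½·(3/4 − 30 − 21/4) = -69/4, so the ratio is (-69/4)/(-69/2) = 1/2.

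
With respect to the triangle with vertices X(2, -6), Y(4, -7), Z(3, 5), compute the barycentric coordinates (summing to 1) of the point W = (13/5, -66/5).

Signed area of the reference triangle: [XYZ] = ½·(2·(-7−5) + 4·(5−(-6)) + 3·(-6−(-7))) = ½·(-24 + 44 + 3) = 23/2.
[WYZ] = ½·((13/5)·(-7−5) + 4·(5−(-66/5)) + 3·(-66/5−(-7))) = ½·(-156/5 + 364/5 − 93/5) = 23/2, so the X-coordinate is (23/2)/(23/2) = 1.
[XWZ] = ½·(2·(-66/5−5) + (13/5)·(5−(-6)) + 3·(-6−(-66/5))) = ½·(-182/5 + 143/5 + 108/5) = 69/10, so the Y-coordinate is 3/5.
[XYW] = ½·(2·(-7−(-66/5)) + 4·(-66/5−(-6)) + (13/5)·(-6−(-7))) = ½·(62/5 − 144/5 + 13/5) = -69/10, so the Z-coordinate is -3/5.

(1, 3/5, -3/5)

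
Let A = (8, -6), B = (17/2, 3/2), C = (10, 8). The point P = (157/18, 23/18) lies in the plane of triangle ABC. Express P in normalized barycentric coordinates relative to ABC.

(2/9, 5/9, 2/9)

Signed area of the reference triangle: [ABC] = ½·(8·(3/2−8) + (17/2)·(8−(-6)) + 10·(-6−(3/2))) = ½·(-52 + 119 − 75) = -4.
[PBC] = ½·((157/18)·(3/2−8) + (17/2)·(8−(23/18)) + 10·(23/18−(3/2))) = ½·(-2041/36 + 2057/36 − 20/9) = -8/9, so the A-coordinate is (-8/9)/(-4) = 2/9.
[APC] = ½·(8·(23/18−8) + (157/18)·(8−(-6)) + 10·(-6−(23/18))) = ½·(-484/9 + 1099/9 − 655/9) = -20/9, so the B-coordinate is 5/9.
[ABP] = ½·(8·(3/2−(23/18)) + (17/2)·(23/18−(-6)) + (157/18)·(-6−(3/2))) = ½·(16/9 + 2227/36 − 785/12) = -8/9, so the C-coordinate is 2/9.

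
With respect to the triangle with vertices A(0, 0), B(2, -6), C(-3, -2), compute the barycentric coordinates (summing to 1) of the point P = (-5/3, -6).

Signed area of the reference triangle: [ABC] = ½·(0·(-6−(-2)) + 2·(-2−0) + (-3)·(0−(-6))) = ½·(0 − 4 − 18) = -11.
[PBC] = ½·((-5/3)·(-6−(-2)) + 2·(-2−(-6)) + (-3)·(-6−(-6))) = ½·(20/3 + 8 + 0) = 22/3, so the A-coordinate is (22/3)/(-11) = -2/3.
[APC] = ½·(0·(-6−(-2)) + (-5/3)·(-2−0) + (-3)·(0−(-6))) = ½·(0 + 10/3 − 18) = -22/3, so the B-coordinate is 2/3.
[ABP] = ½·(0·(-6−(-6)) + 2·(-6−0) + (-5/3)·(0−(-6))) = ½·(0 − 12 − 10) = -11, so the C-coordinate is 1.

(-2/3, 2/3, 1)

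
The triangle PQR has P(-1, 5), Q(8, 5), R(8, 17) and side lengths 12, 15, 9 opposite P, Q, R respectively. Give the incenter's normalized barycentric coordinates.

The incenter has barycentric coordinates proportional to the opposite side lengths: (12 : 15 : 9).
Normalizing by 12+15+9 = 36 gives (1/3, 5/12, 1/4).

(1/3, 5/12, 1/4)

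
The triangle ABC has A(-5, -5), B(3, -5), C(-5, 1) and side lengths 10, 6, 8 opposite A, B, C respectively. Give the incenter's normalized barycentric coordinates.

(5/12, 1/4, 1/3)

The incenter has barycentric coordinates proportional to the opposite side lengths: (10 : 6 : 8).
Normalizing by 10+6+8 = 24 gives (5/12, 1/4, 1/3).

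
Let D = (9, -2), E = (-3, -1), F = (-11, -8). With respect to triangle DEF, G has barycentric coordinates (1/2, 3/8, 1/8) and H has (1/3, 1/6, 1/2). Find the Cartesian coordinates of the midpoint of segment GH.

Barycentric coordinates of the midpoint are the average: (5/12, 13/48, 5/16).
Converting: (5/12)·D + (13/48)·E + (5/16)·F = (-1/2, -173/48).

(-1/2, -173/48)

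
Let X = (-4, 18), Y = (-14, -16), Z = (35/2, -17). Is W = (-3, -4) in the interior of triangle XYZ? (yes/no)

Barycentric coordinates of W: (389/1081, 438/1081, 254/1081).
The three coordinates are positive, positive, positive; a point is interior exactly when all three are positive.

yes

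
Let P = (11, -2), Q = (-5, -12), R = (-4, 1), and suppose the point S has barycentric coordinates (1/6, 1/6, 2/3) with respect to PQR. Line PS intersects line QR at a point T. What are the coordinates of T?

Line PS meets QR where the P-coordinate vanishes; zeroing S's P-weight and renormalizing leaves Q, R-weights 1/6 : 2/3 → (1/5, 4/5).
So T = (1/5)·Q + (4/5)·R = (-21/5, -8/5).

(-21/5, -8/5)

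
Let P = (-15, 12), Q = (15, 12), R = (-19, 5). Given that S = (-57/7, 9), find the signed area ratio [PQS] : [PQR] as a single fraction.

3/7

[PQR] = ½·((-15)·(12−5) + 15·(5−12) + (-19)·(12−12)) = ½·(-105 − 105 + 0) = -105.
[PQS] = ½·((-15)·(12−9) + 15·(9−12) + (-57/7)·(12−12)) = ½·(-45 − 45 + 0) = -45, so the ratio is (-45)/(-105) = 3/7.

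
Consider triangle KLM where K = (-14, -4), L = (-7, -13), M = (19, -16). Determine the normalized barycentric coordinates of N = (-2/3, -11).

(1/3, 1/3, 1/3)

Signed area of the reference triangle: [KLM] = ½·((-14)·(-13−(-16)) + (-7)·(-16−(-4)) + 19·(-4−(-13))) = ½·(-42 + 84 + 171) = 213/2.
[NLM] = ½·((-2/3)·(-13−(-16)) + (-7)·(-16−(-11)) + 19·(-11−(-13))) = ½·(-2 + 35 + 38) = 71/2, so the K-coordinate is (71/2)/(213/2) = 1/3.
[KNM] = ½·((-14)·(-11−(-16)) + (-2/3)·(-16−(-4)) + 19·(-4−(-11))) = ½·(-70 + 8 + 133) = 71/2, so the L-coordinate is 1/3.
[KLN] = ½·((-14)·(-13−(-11)) + (-7)·(-11−(-4)) + (-2/3)·(-4−(-13))) = ½·(28 + 49 − 6) = 71/2, so the M-coordinate is 1/3.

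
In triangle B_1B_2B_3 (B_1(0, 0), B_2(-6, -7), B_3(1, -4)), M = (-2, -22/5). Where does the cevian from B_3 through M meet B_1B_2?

(-4, -14/3)

Barycentric coordinates of M with respect to B_1B_2B_3: (1/5, 2/5, 2/5).
On side B_1B_2 the B_3-coordinate is zero; dropping M's B_3-weight 2/5 and renormalizing the remaining 1/5 : 2/5 gives weights 1/3, 2/3 on B_1, B_2.
N = (1/3)·(0, 0) + (2/3)·(-6, -7) = (-4, -14/3).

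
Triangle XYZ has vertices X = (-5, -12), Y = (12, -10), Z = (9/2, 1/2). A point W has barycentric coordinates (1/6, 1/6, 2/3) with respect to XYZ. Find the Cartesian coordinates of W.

W = (1/6)·X + (1/6)·Y + (2/3)·Z.
x-coordinate: (1/6)·(-5) + (1/6)·12 + (2/3)·(9/2) = 25/6.
y-coordinate: (1/6)·(-12) + (1/6)·(-10) + (2/3)·(1/2) = -10/3.

(25/6, -10/3)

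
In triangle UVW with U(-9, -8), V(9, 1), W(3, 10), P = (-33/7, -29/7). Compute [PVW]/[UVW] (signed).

5/7

[UVW] = ½·((-9)·(1−10) + 9·(10−(-8)) + 3·(-8−1)) = ½·(81 + 162 − 27) = 108.
[PVW] = ½·((-33/7)·(1−10) + 9·(10−(-29/7)) + 3·(-29/7−1)) = ½·(297/7 + 891/7 − 108/7) = 540/7, so the ratio is (540/7)/108 = 5/7.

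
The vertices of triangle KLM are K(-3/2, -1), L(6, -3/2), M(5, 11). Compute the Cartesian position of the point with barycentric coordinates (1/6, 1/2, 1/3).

N = (1/6)·K + (1/2)·L + (1/3)·M.
x-coordinate: (1/6)·(-3/2) + (1/2)·6 + (1/3)·5 = 53/12.
y-coordinate: (1/6)·(-1) + (1/2)·(-3/2) + (1/3)·11 = 11/4.

(53/12, 11/4)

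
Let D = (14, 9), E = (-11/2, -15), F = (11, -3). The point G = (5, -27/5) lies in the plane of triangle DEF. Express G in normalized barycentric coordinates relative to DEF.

(1/5, 2/5, 2/5)

Signed area of the reference triangle: [DEF] = ½·(14·(-15−(-3)) + (-11/2)·(-3−9) + 11·(9−(-15))) = ½·(-168 + 66 + 264) = 81.
[GEF] = ½·(5·(-15−(-3)) + (-11/2)·(-3−(-27/5)) + 11·(-27/5−(-15))) = ½·(-60 − 66/5 + 528/5) = 81/5, so the D-coordinate is (81/5)/81 = 1/5.
[DGF] = ½·(14·(-27/5−(-3)) + 5·(-3−9) + 11·(9−(-27/5))) = ½·(-168/5 − 60 + 792/5) = 162/5, so the E-coordinate is 2/5.
[DEG] = ½·(14·(-15−(-27/5)) + (-11/2)·(-27/5−9) + 5·(9−(-15))) = ½·(-672/5 + 396/5 + 120) = 162/5, so the F-coordinate is 2/5.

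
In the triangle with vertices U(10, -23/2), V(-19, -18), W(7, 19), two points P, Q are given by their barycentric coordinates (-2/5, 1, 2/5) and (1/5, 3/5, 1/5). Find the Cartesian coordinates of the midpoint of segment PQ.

Barycentric coordinates of the midpoint are the average: (-1/10, 4/5, 3/10).
Converting: (-1/10)·U + (4/5)·V + (3/10)·W = (-141/10, -151/20).

(-141/10, -151/20)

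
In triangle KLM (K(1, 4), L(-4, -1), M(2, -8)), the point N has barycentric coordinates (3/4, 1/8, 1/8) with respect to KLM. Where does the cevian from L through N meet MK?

(8/7, 16/7)

Line LN meets MK where the L-coordinate vanishes; zeroing N's L-weight and renormalizing leaves M, K-weights 1/8 : 3/4 → (1/7, 6/7).
So J = (1/7)·M + (6/7)·K = (8/7, 16/7).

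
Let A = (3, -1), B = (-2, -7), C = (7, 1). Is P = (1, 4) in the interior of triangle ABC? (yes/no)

no

Barycentric coordinates of P: (75/14, -12/7, -37/14).
The three coordinates are positive, negative, negative; a point is interior exactly when all three are positive.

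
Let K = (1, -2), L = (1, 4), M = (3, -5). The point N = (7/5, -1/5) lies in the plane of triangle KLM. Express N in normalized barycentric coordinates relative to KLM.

Signed area of the reference triangle: [KLM] = ½·(1·(4−(-5)) + 1·(-5−(-2)) + 3·(-2−4)) = ½·(9 − 3 − 18) = -6.
[NLM] = ½·((7/5)·(4−(-5)) + 1·(-5−(-1/5)) + 3·(-1/5−4)) = ½·(63/5 − 24/5 − 63/5) = -12/5, so the K-coordinate is (-12/5)/(-6) = 2/5.
[KNM] = ½·(1·(-1/5−(-5)) + (7/5)·(-5−(-2)) + 3·(-2−(-1/5))) = ½·(24/5 − 21/5 − 27/5) = -12/5, so the L-coordinate is 2/5.
[KLN] = ½·(1·(4−(-1/5)) + 1·(-1/5−(-2)) + (7/5)·(-2−4)) = ½·(21/5 + 9/5 − 42/5) = -6/5, so the M-coordinate is 1/5.
Check: 2/5 + 2/5 + 1/5 = 1.

(2/5, 2/5, 1/5)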